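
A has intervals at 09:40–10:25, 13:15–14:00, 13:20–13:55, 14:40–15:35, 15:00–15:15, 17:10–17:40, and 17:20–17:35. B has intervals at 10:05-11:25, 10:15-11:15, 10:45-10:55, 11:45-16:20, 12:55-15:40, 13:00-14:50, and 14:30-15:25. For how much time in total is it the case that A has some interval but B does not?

A, merged: 09:40-10:25, 13:15-14:00, 14:40-15:35, 17:10-17:40.
B, merged: 10:05-11:25, 11:45-16:20.
A \ B = 09:40-10:05, 17:10-17:40.
Total: 25 min + 30 min = 55 min.

55 min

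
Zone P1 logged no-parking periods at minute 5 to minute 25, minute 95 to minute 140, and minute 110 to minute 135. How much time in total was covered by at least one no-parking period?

Merged: minute 5 to minute 25, minute 95 to minute 140.
Lengths: 20 minutes + 45 minutes = 65 minutes.

65 minutes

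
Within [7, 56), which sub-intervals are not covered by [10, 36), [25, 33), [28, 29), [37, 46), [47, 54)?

[7, 10) ∪ [36, 37) ∪ [46, 47) ∪ [54, 56)

The merged coverage is [10, 36), [37, 46), [47, 54).
Complement within [7, 56): [7, 10), [36, 37), [46, 47), [54, 56).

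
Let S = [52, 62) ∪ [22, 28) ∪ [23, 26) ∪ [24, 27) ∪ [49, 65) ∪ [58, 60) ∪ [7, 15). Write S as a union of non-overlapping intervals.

[7, 15) ∪ [22, 28) ∪ [49, 65)

Sort by start: [7, 15), [22, 28), [23, 26), [24, 27), [49, 65), [52, 62), [58, 60).
[22, 28) is disjoint → start new block.
[23, 26) overlaps/touches [22, 28) → extend to [22, 28).
[24, 27) overlaps/touches [22, 28) → extend to [22, 28).
[49, 65) is disjoint → start new block.
[52, 62) overlaps/touches [49, 65) → extend to [49, 65).
[58, 60) overlaps/touches [49, 65) → extend to [49, 65).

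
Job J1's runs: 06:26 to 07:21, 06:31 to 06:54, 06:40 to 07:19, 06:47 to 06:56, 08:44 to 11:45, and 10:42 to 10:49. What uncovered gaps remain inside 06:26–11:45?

07:21-08:44

After merging, the occupied span is 06:26-07:21, 08:44-11:45.
Uncovered inside 06:26-11:45: 07:21-08:44.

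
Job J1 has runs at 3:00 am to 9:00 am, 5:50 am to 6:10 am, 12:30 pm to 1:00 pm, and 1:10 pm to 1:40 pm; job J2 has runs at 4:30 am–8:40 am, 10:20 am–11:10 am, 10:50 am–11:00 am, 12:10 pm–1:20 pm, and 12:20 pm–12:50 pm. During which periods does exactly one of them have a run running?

A, merged: 3:00 am–9:00 am, 12:30 pm–1:00 pm, 1:10 pm–1:40 pm.
B, merged: 4:30 am–8:40 am, 10:20 am–11:10 am, 12:10 pm–1:20 pm.
A but not B: 3:00 am–4:30 am, 8:40 am–9:00 am, 1:20 pm–1:40 pm.
B but not A: 10:20 am–11:10 am, 12:10 pm–12:30 pm, 1:00 pm–1:10 pm.
Combining gives A △ B.

3:00 am–4:30 am, 8:40 am–9:00 am, 10:20 am–11:10 am, 12:10 pm–12:30 pm, 1:00 pm–1:10 pm, 1:20 pm–1:40 pm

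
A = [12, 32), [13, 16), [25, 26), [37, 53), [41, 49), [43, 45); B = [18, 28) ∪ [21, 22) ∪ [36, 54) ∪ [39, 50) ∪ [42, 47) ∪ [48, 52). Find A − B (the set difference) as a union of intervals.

[12, 18) ∪ [28, 32)

A, merged: [12, 32), [37, 53).
B, merged: [18, 28), [36, 54).
[12, 32) \ B = [12, 18), [28, 32).
[37, 53): entirely removed.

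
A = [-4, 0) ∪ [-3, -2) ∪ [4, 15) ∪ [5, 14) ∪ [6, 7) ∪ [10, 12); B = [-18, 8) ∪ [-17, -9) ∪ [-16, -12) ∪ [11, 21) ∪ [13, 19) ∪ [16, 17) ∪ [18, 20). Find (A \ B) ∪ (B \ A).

[-18, -4) ∪ [0, 4) ∪ [8, 11) ∪ [15, 21)

First set merges to [-4, 0), [4, 15).
Second set merges to [-18, 8), [11, 21).
A \ B = [8, 11).
B \ A = [-18, -4), [0, 4), [15, 21).
Union of the two gives the symmetric difference.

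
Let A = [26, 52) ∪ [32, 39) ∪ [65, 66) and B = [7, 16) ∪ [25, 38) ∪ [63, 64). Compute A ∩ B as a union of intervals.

[26, 38)

A, merged: [26, 52), [65, 66).
[26, 52) meets the second set on [26, 38).
[65, 66): no overlap with the second set.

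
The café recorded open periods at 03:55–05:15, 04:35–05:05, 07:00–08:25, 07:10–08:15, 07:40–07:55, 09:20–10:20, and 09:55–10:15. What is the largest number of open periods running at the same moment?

Sweep endpoints in order; track running count of active intervals.
Peak of 3 reached at 07:40.

3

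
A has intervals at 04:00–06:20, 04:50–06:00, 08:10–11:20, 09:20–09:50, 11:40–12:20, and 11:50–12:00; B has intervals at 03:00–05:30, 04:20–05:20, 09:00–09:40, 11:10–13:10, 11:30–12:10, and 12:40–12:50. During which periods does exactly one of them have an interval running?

03:00-04:00, 05:30-06:20, 08:10-09:00, 09:40-11:10, 11:20-11:40, 12:20-13:10

First set merges to 04:00-06:20, 08:10-11:20, 11:40-12:20.
Second set merges to 03:00-05:30, 09:00-09:40, 11:10-13:10.
A but not B: 05:30-06:20, 08:10-09:00, 09:40-11:10.
B but not A: 03:00-04:00, 11:20-11:40, 12:20-13:10.
Combining gives A △ B.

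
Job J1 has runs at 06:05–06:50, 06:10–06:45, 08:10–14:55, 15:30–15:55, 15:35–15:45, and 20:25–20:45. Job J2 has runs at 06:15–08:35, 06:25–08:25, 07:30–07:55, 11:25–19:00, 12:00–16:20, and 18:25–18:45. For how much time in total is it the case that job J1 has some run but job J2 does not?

3 h 20 min

First set merges to 06:05–06:50, 08:10–14:55, 15:30–15:55, 20:25–20:45.
Second set merges to 06:15–08:35, 11:25–19:00.
A \ B = 06:05–06:15, 08:35–11:25, 20:25–20:45.
Total: 10 min + 2 h 50 min + 20 min = 3 h 20 min.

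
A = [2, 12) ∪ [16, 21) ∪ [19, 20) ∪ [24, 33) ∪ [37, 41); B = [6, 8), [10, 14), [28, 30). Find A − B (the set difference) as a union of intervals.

A, merged: [2, 12), [16, 21), [24, 33), [37, 41).
[2, 12) with B removed leaves [2, 6), [8, 10).
[16, 21) is untouched.
[24, 33) with B removed leaves [24, 28), [30, 33).
[37, 41) is untouched.

[2, 6) ∪ [8, 10) ∪ [16, 21) ∪ [24, 28) ∪ [30, 33) ∪ [37, 41)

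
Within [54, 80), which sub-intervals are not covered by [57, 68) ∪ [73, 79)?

[54, 57) ∪ [68, 73) ∪ [79, 80)

Covered (merged): [57, 68), [73, 79).
Complement within [54, 80): [54, 57), [68, 73), [79, 80).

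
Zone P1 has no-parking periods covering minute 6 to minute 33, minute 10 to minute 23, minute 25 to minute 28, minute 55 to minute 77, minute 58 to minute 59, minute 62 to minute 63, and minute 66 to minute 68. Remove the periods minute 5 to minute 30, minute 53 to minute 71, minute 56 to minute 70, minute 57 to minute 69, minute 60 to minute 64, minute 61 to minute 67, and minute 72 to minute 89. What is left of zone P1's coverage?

Merge the first list: minute 6 to minute 33, minute 55 to minute 77.
Merge the second list: minute 5 to minute 30, minute 53 to minute 71, minute 72 to minute 89.
minute 6 to minute 33 minus B → minute 30 to minute 33.
minute 55 to minute 77 minus B → minute 71 to minute 72.

minute 30 to minute 33, minute 71 to minute 72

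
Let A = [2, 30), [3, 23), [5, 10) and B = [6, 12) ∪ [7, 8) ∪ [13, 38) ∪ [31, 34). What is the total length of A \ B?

5

Merge the first list: [2, 30).
Merge the second list: [6, 12), [13, 38).
A \ B = [2, 6), [12, 13).
Total: 4 + 1 = 5.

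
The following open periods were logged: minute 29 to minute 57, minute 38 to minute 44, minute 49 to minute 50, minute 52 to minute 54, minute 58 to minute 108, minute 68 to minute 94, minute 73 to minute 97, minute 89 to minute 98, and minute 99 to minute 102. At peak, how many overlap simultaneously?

4

Walk the sorted start/end points keeping a running depth.
The depth first hits 4 at minute 89.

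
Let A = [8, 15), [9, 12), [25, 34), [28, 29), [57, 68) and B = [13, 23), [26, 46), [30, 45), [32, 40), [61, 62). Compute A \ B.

Merge the first list: [8, 15), [25, 34), [57, 68).
Merge the second list: [13, 23), [26, 46), [61, 62).
[8, 15) with B removed leaves [8, 13).
[25, 34) with B removed leaves [25, 26).
[57, 68) with B removed leaves [57, 61), [62, 68).

[8, 13) ∪ [25, 26) ∪ [57, 61) ∪ [62, 68)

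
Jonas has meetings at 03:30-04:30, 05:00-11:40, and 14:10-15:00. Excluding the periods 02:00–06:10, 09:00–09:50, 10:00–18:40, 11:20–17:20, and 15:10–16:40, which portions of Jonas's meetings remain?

06:10–09:00, 09:50–10:00

Second set merges to 02:00–06:10, 09:00–09:50, 10:00–18:40.
03:30–04:30: entirely removed.
05:00–11:40 \ B = 06:10–09:00, 09:50–10:00.
14:10–15:00: entirely removed.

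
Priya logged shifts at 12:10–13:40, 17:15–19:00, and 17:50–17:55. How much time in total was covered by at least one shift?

3 h 15 min

Merged: 12:10-13:40, 17:15-19:00.
Lengths: 1 h 30 min + 1 h 45 min = 3 h 15 min.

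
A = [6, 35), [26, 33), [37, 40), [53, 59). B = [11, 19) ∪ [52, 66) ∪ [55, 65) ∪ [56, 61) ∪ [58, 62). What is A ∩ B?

Merge the first list: [6, 35), [37, 40), [53, 59).
Merge the second list: [11, 19), [52, 66).
[6, 35) meets the second set on [11, 19).
[37, 40): no overlap with the second set.
[53, 59) meets the second set on [53, 59).

[11, 19) ∪ [53, 59)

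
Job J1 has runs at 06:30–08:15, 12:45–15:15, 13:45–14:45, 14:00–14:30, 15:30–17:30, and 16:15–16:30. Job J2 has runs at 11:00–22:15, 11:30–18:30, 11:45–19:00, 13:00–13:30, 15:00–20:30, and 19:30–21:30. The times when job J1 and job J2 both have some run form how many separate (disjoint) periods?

2

First set merges to 06:30–08:15, 12:45–15:15, 15:30–17:30.
Second set merges to 11:00–22:15.
A ∩ B = 12:45–15:15, 15:30–17:30.
That is 2 disjoint pieces.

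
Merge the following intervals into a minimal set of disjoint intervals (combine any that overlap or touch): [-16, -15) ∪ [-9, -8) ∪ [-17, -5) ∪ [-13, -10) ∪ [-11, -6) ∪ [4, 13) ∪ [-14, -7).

Sort by start: [-17, -5), [-16, -15), [-14, -7), [-13, -10), [-11, -6), [-9, -8), [4, 13).
[-16, -15) overlaps/touches [-17, -5) → extend to [-17, -5).
[-14, -7) overlaps/touches [-17, -5) → extend to [-17, -5).
[-13, -10) overlaps/touches [-17, -5) → extend to [-17, -5).
[-11, -6) overlaps/touches [-17, -5) → extend to [-17, -5).
[-9, -8) overlaps/touches [-17, -5) → extend to [-17, -5).
[4, 13) is disjoint → start new block.

[-17, -5) ∪ [4, 13)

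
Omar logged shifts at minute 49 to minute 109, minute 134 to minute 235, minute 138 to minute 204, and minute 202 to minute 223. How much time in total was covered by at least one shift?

Merged: minute 49 to minute 109, minute 134 to minute 235.
Lengths: 60 minutes + 101 minutes = 161 minutes.

161 minutes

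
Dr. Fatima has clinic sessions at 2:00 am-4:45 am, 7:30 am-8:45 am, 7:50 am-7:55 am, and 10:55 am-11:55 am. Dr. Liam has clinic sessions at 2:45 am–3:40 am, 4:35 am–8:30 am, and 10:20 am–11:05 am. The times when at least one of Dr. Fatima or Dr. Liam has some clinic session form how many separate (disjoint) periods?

A, merged: 2:00 am–4:45 am, 7:30 am–8:45 am, 10:55 am–11:55 am.
A ∪ B = 2:00 am–8:45 am, 10:20 am–11:55 am.
That is 2 disjoint pieces.

2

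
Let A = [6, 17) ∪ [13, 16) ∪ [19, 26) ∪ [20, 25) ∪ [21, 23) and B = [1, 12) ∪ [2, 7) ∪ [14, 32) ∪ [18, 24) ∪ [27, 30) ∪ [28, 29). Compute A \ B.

[12, 14)

Merge the first list: [6, 17), [19, 26).
Merge the second list: [1, 12), [14, 32).
[6, 17) minus B → [12, 14).
[19, 26): fully covered by B → removed.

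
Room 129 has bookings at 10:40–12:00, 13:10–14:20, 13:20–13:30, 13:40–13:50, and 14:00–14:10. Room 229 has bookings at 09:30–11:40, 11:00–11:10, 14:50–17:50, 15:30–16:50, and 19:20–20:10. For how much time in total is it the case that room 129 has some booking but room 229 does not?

1 h 30 min

A, merged: 10:40-12:00, 13:10-14:20.
B, merged: 09:30-11:40, 14:50-17:50, 19:20-20:10.
A \ B = 11:40-12:00, 13:10-14:20.
Total: 20 min + 1 h 10 min = 1 h 30 min.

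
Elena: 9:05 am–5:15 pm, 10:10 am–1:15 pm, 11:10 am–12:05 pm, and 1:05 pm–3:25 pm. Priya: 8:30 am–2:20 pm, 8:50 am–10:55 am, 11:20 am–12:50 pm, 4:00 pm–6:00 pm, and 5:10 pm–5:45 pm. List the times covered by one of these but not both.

First set merges to 9:05 am-5:15 pm.
Second set merges to 8:30 am-2:20 pm, 4:00 pm-6:00 pm.
A but not B: 2:20 pm-4:00 pm.
B but not A: 8:30 am-9:05 am, 5:15 pm-6:00 pm.
Combining gives A △ B.

8:30 am-9:05 am, 2:20 pm-4:00 pm, 5:15 pm-6:00 pm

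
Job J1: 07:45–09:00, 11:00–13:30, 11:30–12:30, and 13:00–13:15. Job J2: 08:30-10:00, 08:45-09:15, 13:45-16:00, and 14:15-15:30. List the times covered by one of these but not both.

A, merged: 07:45–09:00, 11:00–13:30.
B, merged: 08:30–10:00, 13:45–16:00.
A \ B = 07:45–08:30, 11:00–13:30.
B \ A = 09:00–10:00, 13:45–16:00.
Union of the two gives the symmetric difference.

07:45–08:30, 09:00–10:00, 11:00–13:30, 13:45–16:00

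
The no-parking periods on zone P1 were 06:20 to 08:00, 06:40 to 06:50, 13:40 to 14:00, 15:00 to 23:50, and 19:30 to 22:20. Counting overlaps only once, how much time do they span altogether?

10 h 50 min

Merged: 06:20-08:00, 13:40-14:00, 15:00-23:50.
Lengths: 1 h 40 min + 20 min + 8 h 50 min = 10 h 50 min.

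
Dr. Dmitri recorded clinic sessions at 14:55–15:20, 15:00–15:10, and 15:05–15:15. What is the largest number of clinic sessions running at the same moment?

Sweep endpoints in order; track running count of active intervals.
Peak of 3 reached at 15:05.

3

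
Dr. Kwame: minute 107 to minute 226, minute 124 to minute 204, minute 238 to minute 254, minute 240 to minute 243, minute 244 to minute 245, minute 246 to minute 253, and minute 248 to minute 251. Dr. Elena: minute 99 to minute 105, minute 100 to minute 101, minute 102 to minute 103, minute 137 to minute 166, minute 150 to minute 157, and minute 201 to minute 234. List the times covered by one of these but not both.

minute 99 to minute 105, minute 107 to minute 137, minute 166 to minute 201, minute 226 to minute 234, minute 238 to minute 254

A, merged: minute 107 to minute 226, minute 238 to minute 254.
B, merged: minute 99 to minute 105, minute 137 to minute 166, minute 201 to minute 234.
A \ B = minute 107 to minute 137, minute 166 to minute 201, minute 238 to minute 254.
B \ A = minute 99 to minute 105, minute 226 to minute 234.
Union of the two gives the symmetric difference.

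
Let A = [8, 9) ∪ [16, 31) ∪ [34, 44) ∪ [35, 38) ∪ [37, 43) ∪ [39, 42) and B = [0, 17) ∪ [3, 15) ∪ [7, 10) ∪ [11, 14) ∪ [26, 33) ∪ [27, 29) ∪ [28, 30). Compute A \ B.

[17, 26) ∪ [34, 44)

First set merges to [8, 9), [16, 31), [34, 44).
Second set merges to [0, 17), [26, 33).
[8, 9) lies entirely inside B → drops out.
[16, 31) with B removed leaves [17, 26).
[34, 44) is untouched.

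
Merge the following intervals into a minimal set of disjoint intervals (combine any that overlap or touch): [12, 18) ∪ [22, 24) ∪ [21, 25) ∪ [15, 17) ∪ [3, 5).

Sort by start: [3, 5), [12, 18), [15, 17), [21, 25), [22, 24).
[12, 18) is disjoint → start new block.
[15, 17) overlaps/touches [12, 18) → extend to [12, 18).
[21, 25) is disjoint → start new block.
[22, 24) overlaps/touches [21, 25) → extend to [21, 25).

[3, 5) ∪ [12, 18) ∪ [21, 25)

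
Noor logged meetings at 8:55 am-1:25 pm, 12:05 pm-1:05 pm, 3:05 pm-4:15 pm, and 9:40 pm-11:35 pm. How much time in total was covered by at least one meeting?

Merged: 8:55 am–1:25 pm, 3:05 pm–4:15 pm, 9:40 pm–11:35 pm.
Lengths: 4 h 30 min + 1 h 10 min + 1 h 55 min = 7 h 35 min.

7 h 35 min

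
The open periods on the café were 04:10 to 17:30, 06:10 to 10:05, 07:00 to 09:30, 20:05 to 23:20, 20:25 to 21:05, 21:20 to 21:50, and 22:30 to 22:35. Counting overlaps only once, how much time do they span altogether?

16 h 35 min

Merged: 04:10–17:30, 20:05–23:20.
Lengths: 13 h 20 min + 3 h 15 min = 16 h 35 min.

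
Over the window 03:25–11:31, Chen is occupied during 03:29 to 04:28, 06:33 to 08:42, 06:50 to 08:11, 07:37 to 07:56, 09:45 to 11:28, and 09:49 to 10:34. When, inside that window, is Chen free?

Covered (merged): 03:29–04:28, 06:33–08:42, 09:45–11:28.
Uncovered inside 03:25–11:31: 03:25–03:29, 04:28–06:33, 08:42–09:45, 11:28–11:31.

03:25–03:29, 04:28–06:33, 08:42–09:45, 11:28–11:31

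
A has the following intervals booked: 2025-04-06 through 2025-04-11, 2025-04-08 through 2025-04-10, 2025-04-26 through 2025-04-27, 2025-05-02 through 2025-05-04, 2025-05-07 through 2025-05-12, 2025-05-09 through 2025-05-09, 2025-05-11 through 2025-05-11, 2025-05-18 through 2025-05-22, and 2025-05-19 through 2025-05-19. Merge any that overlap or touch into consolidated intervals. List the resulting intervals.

2025-04-08 through 2025-04-10 overlaps/touches 2025-04-06 through 2025-04-11 → extend to 2025-04-06 through 2025-04-11.
2025-04-26 through 2025-04-27 is disjoint → start new block.
2025-05-02 through 2025-05-04 is disjoint → start new block.
2025-05-07 through 2025-05-12 is disjoint → start new block.
2025-05-09 through 2025-05-09 overlaps/touches 2025-05-07 through 2025-05-12 → extend to 2025-05-07 through 2025-05-12.
2025-05-11 through 2025-05-11 overlaps/touches 2025-05-07 through 2025-05-12 → extend to 2025-05-07 through 2025-05-12.
2025-05-18 through 2025-05-22 is disjoint → start new block.
2025-05-19 through 2025-05-19 overlaps/touches 2025-05-18 through 2025-05-22 → extend to 2025-05-18 through 2025-05-22.

2025-04-06 through 2025-04-11, 2025-04-26 through 2025-04-27, 2025-05-02 through 2025-05-04, 2025-05-07 through 2025-05-12, 2025-05-18 through 2025-05-22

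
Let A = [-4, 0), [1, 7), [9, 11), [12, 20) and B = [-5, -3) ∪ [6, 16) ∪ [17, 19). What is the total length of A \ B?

10

A \ B = [-3, 0), [1, 6), [16, 17), [19, 20).
Total: 3 + 5 + 1 + 1 = 10.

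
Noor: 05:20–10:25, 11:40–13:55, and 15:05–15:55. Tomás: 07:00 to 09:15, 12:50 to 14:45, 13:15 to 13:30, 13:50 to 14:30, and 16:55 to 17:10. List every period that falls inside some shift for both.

07:00–09:15, 12:50–13:55

Merge the second list: 07:00–09:15, 12:50–14:45, 16:55–17:10.
05:20–10:25 ∩ B → 07:00–09:15.
11:40–13:55 ∩ B → 12:50–13:55.
15:05–15:55 meets no B interval.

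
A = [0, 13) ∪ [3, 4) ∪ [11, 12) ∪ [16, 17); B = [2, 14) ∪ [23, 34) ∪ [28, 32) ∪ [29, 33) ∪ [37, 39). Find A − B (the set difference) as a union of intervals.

[0, 2) ∪ [16, 17)

A, merged: [0, 13), [16, 17).
B, merged: [2, 14), [23, 34), [37, 39).
[0, 13) with B removed leaves [0, 2).
[16, 17) is untouched.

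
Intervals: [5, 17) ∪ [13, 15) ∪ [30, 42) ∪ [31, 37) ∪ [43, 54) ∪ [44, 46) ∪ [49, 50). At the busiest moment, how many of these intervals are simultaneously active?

2

At 13, 2 of the intervals are simultaneously active.
No point has more.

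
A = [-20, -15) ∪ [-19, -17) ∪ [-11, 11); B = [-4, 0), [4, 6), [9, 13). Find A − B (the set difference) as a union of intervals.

A, merged: [-20, -15), [-11, 11).
[-20, -15): nothing removed.
[-11, 11) \ B = [-11, -4), [0, 4), [6, 9).

[-20, -15) ∪ [-11, -4) ∪ [0, 4) ∪ [6, 9)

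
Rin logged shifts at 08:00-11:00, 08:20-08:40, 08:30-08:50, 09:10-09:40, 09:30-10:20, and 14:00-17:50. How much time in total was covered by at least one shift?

6 h 50 min

Merged: 08:00–11:00, 14:00–17:50.
Lengths: 3 h + 3 h 50 min = 6 h 50 min.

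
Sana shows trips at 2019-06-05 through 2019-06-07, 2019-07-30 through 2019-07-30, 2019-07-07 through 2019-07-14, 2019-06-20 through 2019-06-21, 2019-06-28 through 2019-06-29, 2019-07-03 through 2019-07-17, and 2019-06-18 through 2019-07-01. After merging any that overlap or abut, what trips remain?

2019-06-05 through 2019-06-07, 2019-06-18 through 2019-07-01, 2019-07-03 through 2019-07-17, 2019-07-30 through 2019-07-30

Sort by start: 2019-06-05 through 2019-06-07, 2019-06-18 through 2019-07-01, 2019-06-20 through 2019-06-21, 2019-06-28 through 2019-06-29, 2019-07-03 through 2019-07-17, 2019-07-07 through 2019-07-14, 2019-07-30 through 2019-07-30.
2019-06-18 through 2019-07-01 is disjoint → start new block.
2019-06-20 through 2019-06-21 overlaps/touches 2019-06-18 through 2019-07-01 → extend to 2019-06-18 through 2019-07-01.
2019-06-28 through 2019-06-29 overlaps/touches 2019-06-18 through 2019-07-01 → extend to 2019-06-18 through 2019-07-01.
2019-07-03 through 2019-07-17 is disjoint → start new block.
2019-07-07 through 2019-07-14 overlaps/touches 2019-07-03 through 2019-07-17 → extend to 2019-07-03 through 2019-07-17.
2019-07-30 through 2019-07-30 is disjoint → start new block.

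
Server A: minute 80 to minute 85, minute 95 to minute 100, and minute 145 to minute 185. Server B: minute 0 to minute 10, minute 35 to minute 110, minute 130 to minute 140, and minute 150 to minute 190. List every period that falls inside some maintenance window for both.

minute 80 to minute 85 ∩ B → minute 80 to minute 85.
minute 95 to minute 100 ∩ B → minute 95 to minute 100.
minute 145 to minute 185 ∩ B → minute 150 to minute 185.

minute 80 to minute 85, minute 95 to minute 100, minute 150 to minute 185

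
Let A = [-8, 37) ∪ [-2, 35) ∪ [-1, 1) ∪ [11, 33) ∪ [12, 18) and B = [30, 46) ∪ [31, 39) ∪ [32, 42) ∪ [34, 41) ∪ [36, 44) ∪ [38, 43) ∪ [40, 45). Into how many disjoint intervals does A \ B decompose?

A, merged: [-8, 37).
B, merged: [30, 46).
A \ B = [-8, 30).
That is 1 disjoint piece.

1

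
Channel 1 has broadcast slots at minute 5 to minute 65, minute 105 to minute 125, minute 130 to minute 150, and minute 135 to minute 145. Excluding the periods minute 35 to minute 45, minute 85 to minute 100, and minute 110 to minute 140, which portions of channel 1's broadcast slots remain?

Merge the first list: minute 5 to minute 65, minute 105 to minute 125, minute 130 to minute 150.
minute 5 to minute 65 with B removed leaves minute 5 to minute 35, minute 45 to minute 65.
minute 105 to minute 125 with B removed leaves minute 105 to minute 110.
minute 130 to minute 150 with B removed leaves minute 140 to minute 150.

minute 5 to minute 35, minute 45 to minute 65, minute 105 to minute 110, minute 140 to minute 150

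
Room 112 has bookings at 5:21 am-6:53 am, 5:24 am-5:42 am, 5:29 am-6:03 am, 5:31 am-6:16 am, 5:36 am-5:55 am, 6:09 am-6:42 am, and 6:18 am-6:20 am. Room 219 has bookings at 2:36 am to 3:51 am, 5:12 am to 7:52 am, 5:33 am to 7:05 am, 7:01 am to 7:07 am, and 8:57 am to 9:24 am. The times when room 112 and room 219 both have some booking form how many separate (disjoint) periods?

A, merged: 5:21 am–6:53 am.
B, merged: 2:36 am–3:51 am, 5:12 am–7:52 am, 8:57 am–9:24 am.
A ∩ B = 5:21 am–6:53 am.
That is 1 disjoint piece.

1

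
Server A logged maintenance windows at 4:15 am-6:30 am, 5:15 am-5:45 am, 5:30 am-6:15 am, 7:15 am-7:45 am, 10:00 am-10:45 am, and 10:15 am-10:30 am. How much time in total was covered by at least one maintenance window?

Merged: 4:15 am–6:30 am, 7:15 am–7:45 am, 10:00 am–10:45 am.
Lengths: 2 h 15 min + 30 min + 45 min = 3 h 30 min.

3 h 30 min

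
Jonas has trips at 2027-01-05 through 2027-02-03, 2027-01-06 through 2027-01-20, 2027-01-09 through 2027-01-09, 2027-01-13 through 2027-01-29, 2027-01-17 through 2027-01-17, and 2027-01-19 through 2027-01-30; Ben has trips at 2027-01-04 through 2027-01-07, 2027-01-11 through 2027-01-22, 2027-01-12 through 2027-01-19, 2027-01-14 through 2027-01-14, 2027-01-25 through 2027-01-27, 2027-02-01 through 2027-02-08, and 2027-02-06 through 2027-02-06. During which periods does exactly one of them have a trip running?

Merge the first list: 2027-01-05 through 2027-02-03.
Merge the second list: 2027-01-04 through 2027-01-07, 2027-01-11 through 2027-01-22, 2027-01-25 through 2027-01-27, 2027-02-01 through 2027-02-08.
A but not B: 2027-01-08 through 2027-01-10, 2027-01-23 through 2027-01-24, 2027-01-28 through 2027-01-31.
B but not A: 2027-01-04 through 2027-01-04, 2027-02-04 through 2027-02-08.
Combining gives A △ B.

2027-01-04 through 2027-01-04, 2027-01-08 through 2027-01-10, 2027-01-23 through 2027-01-24, 2027-01-28 through 2027-01-31, 2027-02-04 through 2027-02-08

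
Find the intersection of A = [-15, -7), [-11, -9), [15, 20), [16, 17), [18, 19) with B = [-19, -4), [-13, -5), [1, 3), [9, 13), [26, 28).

Merge the first list: [-15, -7), [15, 20).
Merge the second list: [-19, -4), [1, 3), [9, 13), [26, 28).
[-15, -7) ∩ B → [-15, -7).
[15, 20) meets no B interval.

[-15, -7)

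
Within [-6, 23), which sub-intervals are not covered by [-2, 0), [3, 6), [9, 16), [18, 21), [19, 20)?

Covered (merged): [-2, 0), [3, 6), [9, 16), [18, 21).
Gaps within [-6, 23): [-6, -2), [0, 3), [6, 9), [16, 18), [21, 23).

[-6, -2) ∪ [0, 3) ∪ [6, 9) ∪ [16, 18) ∪ [21, 23)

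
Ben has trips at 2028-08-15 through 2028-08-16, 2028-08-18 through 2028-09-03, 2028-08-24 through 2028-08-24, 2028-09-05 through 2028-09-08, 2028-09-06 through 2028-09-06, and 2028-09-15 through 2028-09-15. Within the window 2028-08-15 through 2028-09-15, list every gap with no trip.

2028-08-17 through 2028-08-17, 2028-09-04 through 2028-09-04, 2028-09-09 through 2028-09-14

The merged coverage is 2028-08-15 through 2028-08-16, 2028-08-18 through 2028-09-03, 2028-09-05 through 2028-09-08, 2028-09-15 through 2028-09-15.
Gaps within 2028-08-15 through 2028-09-15: 2028-08-17 through 2028-08-17, 2028-09-04 through 2028-09-04, 2028-09-09 through 2028-09-14.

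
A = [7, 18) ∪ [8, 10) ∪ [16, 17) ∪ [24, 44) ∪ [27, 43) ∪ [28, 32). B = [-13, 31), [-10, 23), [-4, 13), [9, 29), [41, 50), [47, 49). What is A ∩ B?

[7, 18) ∪ [24, 31) ∪ [41, 44)

First set merges to [7, 18), [24, 44).
Second set merges to [-13, 31), [41, 50).
[7, 18) meets the second set on [7, 18).
[24, 44) meets the second set on [24, 31), [41, 44).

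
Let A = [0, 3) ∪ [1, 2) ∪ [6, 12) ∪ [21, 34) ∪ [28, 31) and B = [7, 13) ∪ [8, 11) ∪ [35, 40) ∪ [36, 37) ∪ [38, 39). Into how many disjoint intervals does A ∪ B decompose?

4

Merge the first list: [0, 3), [6, 12), [21, 34).
Merge the second list: [7, 13), [35, 40).
A ∪ B = [0, 3), [6, 13), [21, 34), [35, 40).
That is 4 disjoint pieces.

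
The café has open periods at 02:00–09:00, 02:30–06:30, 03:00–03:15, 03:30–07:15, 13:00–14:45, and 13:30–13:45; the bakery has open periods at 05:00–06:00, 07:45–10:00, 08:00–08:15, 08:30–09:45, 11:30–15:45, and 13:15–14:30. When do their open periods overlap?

First set merges to 02:00–09:00, 13:00–14:45.
Second set merges to 05:00–06:00, 07:45–10:00, 11:30–15:45.
02:00–09:00 meets the second set on 05:00–06:00, 07:45–09:00.
13:00–14:45 meets the second set on 13:00–14:45.

05:00–06:00, 07:45–09:00, 13:00–14:45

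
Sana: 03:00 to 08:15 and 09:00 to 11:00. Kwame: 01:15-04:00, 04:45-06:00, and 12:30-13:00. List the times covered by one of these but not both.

Only in the first: 04:00-04:45, 06:00-08:15, 09:00-11:00.
Only in the second: 01:15-03:00, 12:30-13:00.
Together these are the periods covered by exactly one.

01:15-03:00, 04:00-04:45, 06:00-08:15, 09:00-11:00, 12:30-13:00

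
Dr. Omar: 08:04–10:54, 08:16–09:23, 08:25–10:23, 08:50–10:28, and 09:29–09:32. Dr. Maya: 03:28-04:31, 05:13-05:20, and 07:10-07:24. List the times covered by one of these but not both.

03:28–04:31, 05:13–05:20, 07:10–07:24, 08:04–10:54

Merge the first list: 08:04–10:54.
Only in the first: 08:04–10:54.
Only in the second: 03:28–04:31, 05:13–05:20, 07:10–07:24.
Together these are the periods covered by exactly one.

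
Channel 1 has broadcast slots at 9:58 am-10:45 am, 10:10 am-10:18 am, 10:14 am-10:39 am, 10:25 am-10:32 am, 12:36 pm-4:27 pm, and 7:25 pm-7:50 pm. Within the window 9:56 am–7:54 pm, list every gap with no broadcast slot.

After merging, the occupied span is 9:58 am–10:45 am, 12:36 pm–4:27 pm, 7:25 pm–7:50 pm.
Complement within 9:56 am–7:54 pm: 9:56 am–9:58 am, 10:45 am–12:36 pm, 4:27 pm–7:25 pm, 7:50 pm–7:54 pm.

9:56 am–9:58 am, 10:45 am–12:36 pm, 4:27 pm–7:25 pm, 7:50 pm–7:54 pm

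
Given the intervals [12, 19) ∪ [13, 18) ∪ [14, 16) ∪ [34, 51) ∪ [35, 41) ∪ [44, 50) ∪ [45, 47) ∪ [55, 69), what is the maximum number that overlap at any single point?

3

Walk the sorted start/end points keeping a running depth.
The depth first hits 3 at 14.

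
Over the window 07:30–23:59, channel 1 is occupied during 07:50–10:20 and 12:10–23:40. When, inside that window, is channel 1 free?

Covered (merged): 07:50–10:20, 12:10–23:40.
Gaps within 07:30–23:59: 07:30–07:50, 10:20–12:10, 23:40–23:59.

07:30–07:50, 10:20–12:10, 23:40–23:59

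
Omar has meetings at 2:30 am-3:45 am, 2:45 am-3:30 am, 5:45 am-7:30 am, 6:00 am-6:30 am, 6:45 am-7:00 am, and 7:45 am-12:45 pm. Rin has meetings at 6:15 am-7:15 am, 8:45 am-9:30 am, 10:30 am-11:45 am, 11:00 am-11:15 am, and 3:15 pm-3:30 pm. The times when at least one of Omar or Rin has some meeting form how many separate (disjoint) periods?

First set merges to 2:30 am-3:45 am, 5:45 am-7:30 am, 7:45 am-12:45 pm.
Second set merges to 6:15 am-7:15 am, 8:45 am-9:30 am, 10:30 am-11:45 am, 3:15 pm-3:30 pm.
A ∪ B = 2:30 am-3:45 am, 5:45 am-7:30 am, 7:45 am-12:45 pm, 3:15 pm-3:30 pm.
That is 4 disjoint pieces.

4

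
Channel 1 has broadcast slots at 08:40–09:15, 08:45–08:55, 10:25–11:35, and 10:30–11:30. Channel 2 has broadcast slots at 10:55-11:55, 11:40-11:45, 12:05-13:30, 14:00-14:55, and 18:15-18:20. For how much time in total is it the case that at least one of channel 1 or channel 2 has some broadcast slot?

A, merged: 08:40-09:15, 10:25-11:35.
B, merged: 10:55-11:55, 12:05-13:30, 14:00-14:55, 18:15-18:20.
A ∪ B = 08:40-09:15, 10:25-11:55, 12:05-13:30, 14:00-14:55, 18:15-18:20.
Total: 35 min + 1 h 30 min + 1 h 25 min + 55 min + 5 min = 4 h 30 min.

4 h 30 min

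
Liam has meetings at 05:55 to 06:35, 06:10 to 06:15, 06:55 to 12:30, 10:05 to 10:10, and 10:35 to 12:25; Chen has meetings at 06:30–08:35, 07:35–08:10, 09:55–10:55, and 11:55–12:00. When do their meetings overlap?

06:30-06:35, 06:55-08:35, 09:55-10:55, 11:55-12:00

First set merges to 05:55-06:35, 06:55-12:30.
Second set merges to 06:30-08:35, 09:55-10:55, 11:55-12:00.
05:55-06:35 overlaps B on 06:30-06:35.
06:55-12:30 overlaps B on 06:55-08:35, 09:55-10:55, 11:55-12:00.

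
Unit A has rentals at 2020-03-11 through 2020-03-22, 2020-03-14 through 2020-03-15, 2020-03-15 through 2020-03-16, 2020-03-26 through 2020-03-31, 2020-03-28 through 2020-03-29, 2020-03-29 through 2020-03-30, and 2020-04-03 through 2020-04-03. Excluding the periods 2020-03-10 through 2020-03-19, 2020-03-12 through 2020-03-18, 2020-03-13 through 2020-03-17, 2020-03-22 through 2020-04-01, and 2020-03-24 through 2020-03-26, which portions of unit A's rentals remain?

2020-03-20 through 2020-03-21, 2020-04-03 through 2020-04-03

A, merged: 2020-03-11 through 2020-03-22, 2020-03-26 through 2020-03-31, 2020-04-03 through 2020-04-03.
B, merged: 2020-03-10 through 2020-03-19, 2020-03-22 through 2020-04-01.
2020-03-11 through 2020-03-22 minus B → 2020-03-20 through 2020-03-21.
2020-03-26 through 2020-03-31: fully covered by B → removed.
2020-04-03 through 2020-04-03: no B overlap → unchanged.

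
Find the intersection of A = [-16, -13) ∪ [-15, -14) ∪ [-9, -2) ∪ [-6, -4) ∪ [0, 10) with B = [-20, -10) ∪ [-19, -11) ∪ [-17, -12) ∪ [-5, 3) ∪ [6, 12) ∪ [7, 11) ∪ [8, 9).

Merge the first list: [-16, -13), [-9, -2), [0, 10).
Merge the second list: [-20, -10), [-5, 3), [6, 12).
[-16, -13) overlaps B on [-16, -13).
[-9, -2) overlaps B on [-5, -2).
[0, 10) overlaps B on [0, 3), [6, 10).

[-16, -13) ∪ [-5, -2) ∪ [0, 3) ∪ [6, 10)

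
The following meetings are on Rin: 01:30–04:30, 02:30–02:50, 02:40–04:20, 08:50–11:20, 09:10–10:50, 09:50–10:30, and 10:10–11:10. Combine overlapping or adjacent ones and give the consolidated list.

01:30–04:30, 08:50–11:20

02:30–02:50 overlaps/touches 01:30–04:30 → extend to 01:30–04:30.
02:40–04:20 overlaps/touches 01:30–04:30 → extend to 01:30–04:30.
08:50–11:20 is disjoint → start new block.
09:10–10:50 overlaps/touches 08:50–11:20 → extend to 08:50–11:20.
09:50–10:30 overlaps/touches 08:50–11:20 → extend to 08:50–11:20.
10:10–11:10 overlaps/touches 08:50–11:20 → extend to 08:50–11:20.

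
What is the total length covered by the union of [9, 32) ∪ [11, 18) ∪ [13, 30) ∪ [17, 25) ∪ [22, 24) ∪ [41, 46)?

Merged: [9, 32), [41, 46).
Lengths: 23 + 5 = 28.

28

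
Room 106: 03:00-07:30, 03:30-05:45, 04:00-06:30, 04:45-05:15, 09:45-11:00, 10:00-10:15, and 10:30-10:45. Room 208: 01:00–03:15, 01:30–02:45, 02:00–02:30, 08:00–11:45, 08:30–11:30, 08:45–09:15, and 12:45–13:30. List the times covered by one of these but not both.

01:00–03:00, 03:15–07:30, 08:00–09:45, 11:00–11:45, 12:45–13:30

A, merged: 03:00–07:30, 09:45–11:00.
B, merged: 01:00–03:15, 08:00–11:45, 12:45–13:30.
Only in the first: 03:15–07:30.
Only in the second: 01:00–03:00, 08:00–09:45, 11:00–11:45, 12:45–13:30.
Together these are the periods covered by exactly one.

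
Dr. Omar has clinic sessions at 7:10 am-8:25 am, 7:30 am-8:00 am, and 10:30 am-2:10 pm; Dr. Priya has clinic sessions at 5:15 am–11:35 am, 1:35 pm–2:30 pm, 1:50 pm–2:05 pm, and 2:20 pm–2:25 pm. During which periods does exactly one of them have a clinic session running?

First set merges to 7:10 am-8:25 am, 10:30 am-2:10 pm.
Second set merges to 5:15 am-11:35 am, 1:35 pm-2:30 pm.
A \ B = 11:35 am-1:35 pm.
B \ A = 5:15 am-7:10 am, 8:25 am-10:30 am, 2:10 pm-2:30 pm.
Union of the two gives the symmetric difference.

5:15 am-7:10 am, 8:25 am-10:30 am, 11:35 am-1:35 pm, 2:10 pm-2:30 pm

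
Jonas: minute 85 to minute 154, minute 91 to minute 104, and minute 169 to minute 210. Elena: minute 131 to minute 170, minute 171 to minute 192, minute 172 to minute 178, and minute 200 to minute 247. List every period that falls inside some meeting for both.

minute 131 to minute 154, minute 169 to minute 170, minute 171 to minute 192, minute 200 to minute 210

A, merged: minute 85 to minute 154, minute 169 to minute 210.
B, merged: minute 131 to minute 170, minute 171 to minute 192, minute 200 to minute 247.
minute 85 to minute 154 overlaps B on minute 131 to minute 154.
minute 169 to minute 210 overlaps B on minute 169 to minute 170, minute 171 to minute 192, minute 200 to minute 210.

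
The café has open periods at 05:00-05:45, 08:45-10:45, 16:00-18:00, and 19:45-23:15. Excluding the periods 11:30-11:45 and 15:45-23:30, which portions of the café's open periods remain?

05:00-05:45: nothing removed.
08:45-10:45: nothing removed.
16:00-18:00: entirely removed.
19:45-23:15: entirely removed.

05:00-05:45, 08:45-10:45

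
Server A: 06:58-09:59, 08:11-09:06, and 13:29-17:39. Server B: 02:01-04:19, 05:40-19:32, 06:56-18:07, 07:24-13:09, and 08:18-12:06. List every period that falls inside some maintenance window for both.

06:58-09:59, 13:29-17:39

First set merges to 06:58-09:59, 13:29-17:39.
Second set merges to 02:01-04:19, 05:40-19:32.
06:58-09:59 overlaps B on 06:58-09:59.
13:29-17:39 overlaps B on 13:29-17:39.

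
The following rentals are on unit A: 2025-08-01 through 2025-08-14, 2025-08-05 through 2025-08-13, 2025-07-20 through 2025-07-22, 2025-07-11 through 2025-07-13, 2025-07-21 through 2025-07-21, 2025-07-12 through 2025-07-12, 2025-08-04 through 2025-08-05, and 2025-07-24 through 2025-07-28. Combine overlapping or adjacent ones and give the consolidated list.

2025-07-11 through 2025-07-13, 2025-07-20 through 2025-07-22, 2025-07-24 through 2025-07-28, 2025-08-01 through 2025-08-14

Sort by start: 2025-07-11 through 2025-07-13, 2025-07-12 through 2025-07-12, 2025-07-20 through 2025-07-22, 2025-07-21 through 2025-07-21, 2025-07-24 through 2025-07-28, 2025-08-01 through 2025-08-14, 2025-08-04 through 2025-08-05, 2025-08-05 through 2025-08-13.
2025-07-12 through 2025-07-12 overlaps/touches 2025-07-11 through 2025-07-13 → extend to 2025-07-11 through 2025-07-13.
2025-07-20 through 2025-07-22 is disjoint → start new block.
2025-07-21 through 2025-07-21 overlaps/touches 2025-07-20 through 2025-07-22 → extend to 2025-07-20 through 2025-07-22.
2025-07-24 through 2025-07-28 is disjoint → start new block.
2025-08-01 through 2025-08-14 is disjoint → start new block.
2025-08-04 through 2025-08-05 overlaps/touches 2025-08-01 through 2025-08-14 → extend to 2025-08-01 through 2025-08-14.
2025-08-05 through 2025-08-13 overlaps/touches 2025-08-01 through 2025-08-14 → extend to 2025-08-01 through 2025-08-14.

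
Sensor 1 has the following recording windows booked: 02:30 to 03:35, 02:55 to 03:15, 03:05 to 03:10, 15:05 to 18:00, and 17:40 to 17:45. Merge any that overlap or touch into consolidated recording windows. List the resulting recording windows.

02:55–03:15 overlaps/touches 02:30–03:35 → extend to 02:30–03:35.
03:05–03:10 overlaps/touches 02:30–03:35 → extend to 02:30–03:35.
15:05–18:00 is disjoint → start new block.
17:40–17:45 overlaps/touches 15:05–18:00 → extend to 15:05–18:00.

02:30–03:35, 15:05–18:00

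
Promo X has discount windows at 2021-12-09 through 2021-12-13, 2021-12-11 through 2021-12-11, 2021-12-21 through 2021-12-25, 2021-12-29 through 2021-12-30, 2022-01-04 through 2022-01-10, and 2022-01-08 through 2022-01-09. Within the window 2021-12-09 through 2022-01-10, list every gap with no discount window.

The merged coverage is 2021-12-09 through 2021-12-13, 2021-12-21 through 2021-12-25, 2021-12-29 through 2021-12-30, 2022-01-04 through 2022-01-10.
Complement within 2021-12-09 through 2022-01-10: 2021-12-14 through 2021-12-20, 2021-12-26 through 2021-12-28, 2021-12-31 through 2022-01-03.

2021-12-14 through 2021-12-20, 2021-12-26 through 2021-12-28, 2021-12-31 through 2022-01-03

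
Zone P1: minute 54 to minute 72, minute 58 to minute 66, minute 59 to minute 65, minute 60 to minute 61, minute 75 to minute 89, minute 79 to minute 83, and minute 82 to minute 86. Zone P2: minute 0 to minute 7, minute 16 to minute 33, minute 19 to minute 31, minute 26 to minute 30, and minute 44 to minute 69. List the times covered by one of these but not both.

A, merged: minute 54 to minute 72, minute 75 to minute 89.
B, merged: minute 0 to minute 7, minute 16 to minute 33, minute 44 to minute 69.
A \ B = minute 69 to minute 72, minute 75 to minute 89.
B \ A = minute 0 to minute 7, minute 16 to minute 33, minute 44 to minute 54.
Union of the two gives the symmetric difference.

minute 0 to minute 7, minute 16 to minute 33, minute 44 to minute 54, minute 69 to minute 72, minute 75 to minute 89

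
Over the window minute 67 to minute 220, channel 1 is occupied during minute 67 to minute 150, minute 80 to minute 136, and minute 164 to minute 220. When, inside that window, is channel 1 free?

After merging, the occupied span is minute 67 to minute 150, minute 164 to minute 220.
Uncovered inside minute 67 to minute 220: minute 150 to minute 164.

minute 150 to minute 164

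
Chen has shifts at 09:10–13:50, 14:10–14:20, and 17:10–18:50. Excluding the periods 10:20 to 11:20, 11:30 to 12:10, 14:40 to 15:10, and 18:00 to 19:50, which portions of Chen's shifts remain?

09:10–10:20, 11:20–11:30, 12:10–13:50, 14:10–14:20, 17:10–18:00

09:10–13:50 \ B = 09:10–10:20, 11:20–11:30, 12:10–13:50.
14:10–14:20: nothing removed.
17:10–18:50 \ B = 17:10–18:00.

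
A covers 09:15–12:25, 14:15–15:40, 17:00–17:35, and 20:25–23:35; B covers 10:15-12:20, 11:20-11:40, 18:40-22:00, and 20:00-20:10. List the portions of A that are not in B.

09:15–10:15, 12:20–12:25, 14:15–15:40, 17:00–17:35, 22:00–23:35

Merge the second list: 10:15–12:20, 18:40–22:00.
09:15–12:25 minus B → 09:15–10:15, 12:20–12:25.
14:15–15:40: no B overlap → unchanged.
17:00–17:35: no B overlap → unchanged.
20:25–23:35 minus B → 22:00–23:35.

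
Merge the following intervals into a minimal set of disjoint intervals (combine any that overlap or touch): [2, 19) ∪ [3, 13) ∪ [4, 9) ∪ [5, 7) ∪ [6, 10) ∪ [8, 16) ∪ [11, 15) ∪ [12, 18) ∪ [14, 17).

[3, 13) overlaps/touches [2, 19) → extend to [2, 19).
[4, 9) overlaps/touches [2, 19) → extend to [2, 19).
[5, 7) overlaps/touches [2, 19) → extend to [2, 19).
[6, 10) overlaps/touches [2, 19) → extend to [2, 19).
[8, 16) overlaps/touches [2, 19) → extend to [2, 19).
[11, 15) overlaps/touches [2, 19) → extend to [2, 19).
[12, 18) overlaps/touches [2, 19) → extend to [2, 19).
[14, 17) overlaps/touches [2, 19) → extend to [2, 19).

[2, 19)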